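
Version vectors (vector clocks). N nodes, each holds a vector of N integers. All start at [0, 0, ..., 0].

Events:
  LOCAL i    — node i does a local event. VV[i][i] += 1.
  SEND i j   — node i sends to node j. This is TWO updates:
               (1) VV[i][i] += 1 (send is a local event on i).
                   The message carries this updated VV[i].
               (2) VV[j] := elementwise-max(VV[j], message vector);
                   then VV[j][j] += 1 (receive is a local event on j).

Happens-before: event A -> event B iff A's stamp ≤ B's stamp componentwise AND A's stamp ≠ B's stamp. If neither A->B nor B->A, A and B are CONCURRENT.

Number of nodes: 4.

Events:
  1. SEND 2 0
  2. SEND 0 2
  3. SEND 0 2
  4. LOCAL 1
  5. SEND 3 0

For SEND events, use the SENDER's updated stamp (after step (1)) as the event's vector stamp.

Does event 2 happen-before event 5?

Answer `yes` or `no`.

Answer: no

Derivation:
Initial: VV[0]=[0, 0, 0, 0]
Initial: VV[1]=[0, 0, 0, 0]
Initial: VV[2]=[0, 0, 0, 0]
Initial: VV[3]=[0, 0, 0, 0]
Event 1: SEND 2->0: VV[2][2]++ -> VV[2]=[0, 0, 1, 0], msg_vec=[0, 0, 1, 0]; VV[0]=max(VV[0],msg_vec) then VV[0][0]++ -> VV[0]=[1, 0, 1, 0]
Event 2: SEND 0->2: VV[0][0]++ -> VV[0]=[2, 0, 1, 0], msg_vec=[2, 0, 1, 0]; VV[2]=max(VV[2],msg_vec) then VV[2][2]++ -> VV[2]=[2, 0, 2, 0]
Event 3: SEND 0->2: VV[0][0]++ -> VV[0]=[3, 0, 1, 0], msg_vec=[3, 0, 1, 0]; VV[2]=max(VV[2],msg_vec) then VV[2][2]++ -> VV[2]=[3, 0, 3, 0]
Event 4: LOCAL 1: VV[1][1]++ -> VV[1]=[0, 1, 0, 0]
Event 5: SEND 3->0: VV[3][3]++ -> VV[3]=[0, 0, 0, 1], msg_vec=[0, 0, 0, 1]; VV[0]=max(VV[0],msg_vec) then VV[0][0]++ -> VV[0]=[4, 0, 1, 1]
Event 2 stamp: [2, 0, 1, 0]
Event 5 stamp: [0, 0, 0, 1]
[2, 0, 1, 0] <= [0, 0, 0, 1]? False. Equal? False. Happens-before: False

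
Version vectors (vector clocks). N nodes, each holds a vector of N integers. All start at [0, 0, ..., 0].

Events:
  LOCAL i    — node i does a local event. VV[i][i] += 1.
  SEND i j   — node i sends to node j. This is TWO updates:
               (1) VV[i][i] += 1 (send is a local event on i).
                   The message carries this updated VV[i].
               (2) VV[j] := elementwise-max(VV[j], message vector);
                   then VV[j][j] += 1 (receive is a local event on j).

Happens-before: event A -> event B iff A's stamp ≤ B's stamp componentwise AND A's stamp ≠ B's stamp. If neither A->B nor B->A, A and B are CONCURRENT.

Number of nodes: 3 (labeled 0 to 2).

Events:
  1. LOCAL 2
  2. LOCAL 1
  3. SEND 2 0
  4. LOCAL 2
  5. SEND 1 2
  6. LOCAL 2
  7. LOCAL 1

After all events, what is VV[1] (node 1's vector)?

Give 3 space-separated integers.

Answer: 0 3 0

Derivation:
Initial: VV[0]=[0, 0, 0]
Initial: VV[1]=[0, 0, 0]
Initial: VV[2]=[0, 0, 0]
Event 1: LOCAL 2: VV[2][2]++ -> VV[2]=[0, 0, 1]
Event 2: LOCAL 1: VV[1][1]++ -> VV[1]=[0, 1, 0]
Event 3: SEND 2->0: VV[2][2]++ -> VV[2]=[0, 0, 2], msg_vec=[0, 0, 2]; VV[0]=max(VV[0],msg_vec) then VV[0][0]++ -> VV[0]=[1, 0, 2]
Event 4: LOCAL 2: VV[2][2]++ -> VV[2]=[0, 0, 3]
Event 5: SEND 1->2: VV[1][1]++ -> VV[1]=[0, 2, 0], msg_vec=[0, 2, 0]; VV[2]=max(VV[2],msg_vec) then VV[2][2]++ -> VV[2]=[0, 2, 4]
Event 6: LOCAL 2: VV[2][2]++ -> VV[2]=[0, 2, 5]
Event 7: LOCAL 1: VV[1][1]++ -> VV[1]=[0, 3, 0]
Final vectors: VV[0]=[1, 0, 2]; VV[1]=[0, 3, 0]; VV[2]=[0, 2, 5]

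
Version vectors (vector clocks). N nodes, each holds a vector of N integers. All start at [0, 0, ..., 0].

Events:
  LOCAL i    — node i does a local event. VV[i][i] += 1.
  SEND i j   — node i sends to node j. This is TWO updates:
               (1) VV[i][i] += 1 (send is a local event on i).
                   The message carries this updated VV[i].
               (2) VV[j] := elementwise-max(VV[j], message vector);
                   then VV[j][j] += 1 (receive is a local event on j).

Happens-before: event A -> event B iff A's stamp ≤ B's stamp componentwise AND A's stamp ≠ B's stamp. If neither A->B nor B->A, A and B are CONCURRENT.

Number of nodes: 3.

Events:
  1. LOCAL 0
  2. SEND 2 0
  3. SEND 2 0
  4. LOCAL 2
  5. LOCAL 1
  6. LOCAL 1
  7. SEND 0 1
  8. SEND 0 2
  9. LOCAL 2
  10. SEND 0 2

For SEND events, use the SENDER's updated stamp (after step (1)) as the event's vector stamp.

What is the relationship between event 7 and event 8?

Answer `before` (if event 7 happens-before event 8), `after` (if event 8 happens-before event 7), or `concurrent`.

Initial: VV[0]=[0, 0, 0]
Initial: VV[1]=[0, 0, 0]
Initial: VV[2]=[0, 0, 0]
Event 1: LOCAL 0: VV[0][0]++ -> VV[0]=[1, 0, 0]
Event 2: SEND 2->0: VV[2][2]++ -> VV[2]=[0, 0, 1], msg_vec=[0, 0, 1]; VV[0]=max(VV[0],msg_vec) then VV[0][0]++ -> VV[0]=[2, 0, 1]
Event 3: SEND 2->0: VV[2][2]++ -> VV[2]=[0, 0, 2], msg_vec=[0, 0, 2]; VV[0]=max(VV[0],msg_vec) then VV[0][0]++ -> VV[0]=[3, 0, 2]
Event 4: LOCAL 2: VV[2][2]++ -> VV[2]=[0, 0, 3]
Event 5: LOCAL 1: VV[1][1]++ -> VV[1]=[0, 1, 0]
Event 6: LOCAL 1: VV[1][1]++ -> VV[1]=[0, 2, 0]
Event 7: SEND 0->1: VV[0][0]++ -> VV[0]=[4, 0, 2], msg_vec=[4, 0, 2]; VV[1]=max(VV[1],msg_vec) then VV[1][1]++ -> VV[1]=[4, 3, 2]
Event 8: SEND 0->2: VV[0][0]++ -> VV[0]=[5, 0, 2], msg_vec=[5, 0, 2]; VV[2]=max(VV[2],msg_vec) then VV[2][2]++ -> VV[2]=[5, 0, 4]
Event 9: LOCAL 2: VV[2][2]++ -> VV[2]=[5, 0, 5]
Event 10: SEND 0->2: VV[0][0]++ -> VV[0]=[6, 0, 2], msg_vec=[6, 0, 2]; VV[2]=max(VV[2],msg_vec) then VV[2][2]++ -> VV[2]=[6, 0, 6]
Event 7 stamp: [4, 0, 2]
Event 8 stamp: [5, 0, 2]
[4, 0, 2] <= [5, 0, 2]? True
[5, 0, 2] <= [4, 0, 2]? False
Relation: before

Answer: before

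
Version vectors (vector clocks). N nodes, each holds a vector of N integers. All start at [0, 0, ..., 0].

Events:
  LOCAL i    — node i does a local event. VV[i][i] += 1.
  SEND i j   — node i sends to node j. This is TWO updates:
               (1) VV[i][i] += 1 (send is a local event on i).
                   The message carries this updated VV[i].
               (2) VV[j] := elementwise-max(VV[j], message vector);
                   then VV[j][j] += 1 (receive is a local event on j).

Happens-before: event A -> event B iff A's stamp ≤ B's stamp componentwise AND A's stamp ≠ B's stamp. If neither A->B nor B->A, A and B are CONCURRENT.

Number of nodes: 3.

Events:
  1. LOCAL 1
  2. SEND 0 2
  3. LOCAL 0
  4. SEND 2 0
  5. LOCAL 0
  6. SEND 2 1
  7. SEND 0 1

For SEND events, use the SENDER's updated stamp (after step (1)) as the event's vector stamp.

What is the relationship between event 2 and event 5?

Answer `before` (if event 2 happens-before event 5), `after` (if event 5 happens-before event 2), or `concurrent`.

Initial: VV[0]=[0, 0, 0]
Initial: VV[1]=[0, 0, 0]
Initial: VV[2]=[0, 0, 0]
Event 1: LOCAL 1: VV[1][1]++ -> VV[1]=[0, 1, 0]
Event 2: SEND 0->2: VV[0][0]++ -> VV[0]=[1, 0, 0], msg_vec=[1, 0, 0]; VV[2]=max(VV[2],msg_vec) then VV[2][2]++ -> VV[2]=[1, 0, 1]
Event 3: LOCAL 0: VV[0][0]++ -> VV[0]=[2, 0, 0]
Event 4: SEND 2->0: VV[2][2]++ -> VV[2]=[1, 0, 2], msg_vec=[1, 0, 2]; VV[0]=max(VV[0],msg_vec) then VV[0][0]++ -> VV[0]=[3, 0, 2]
Event 5: LOCAL 0: VV[0][0]++ -> VV[0]=[4, 0, 2]
Event 6: SEND 2->1: VV[2][2]++ -> VV[2]=[1, 0, 3], msg_vec=[1, 0, 3]; VV[1]=max(VV[1],msg_vec) then VV[1][1]++ -> VV[1]=[1, 2, 3]
Event 7: SEND 0->1: VV[0][0]++ -> VV[0]=[5, 0, 2], msg_vec=[5, 0, 2]; VV[1]=max(VV[1],msg_vec) then VV[1][1]++ -> VV[1]=[5, 3, 3]
Event 2 stamp: [1, 0, 0]
Event 5 stamp: [4, 0, 2]
[1, 0, 0] <= [4, 0, 2]? True
[4, 0, 2] <= [1, 0, 0]? False
Relation: before

Answer: before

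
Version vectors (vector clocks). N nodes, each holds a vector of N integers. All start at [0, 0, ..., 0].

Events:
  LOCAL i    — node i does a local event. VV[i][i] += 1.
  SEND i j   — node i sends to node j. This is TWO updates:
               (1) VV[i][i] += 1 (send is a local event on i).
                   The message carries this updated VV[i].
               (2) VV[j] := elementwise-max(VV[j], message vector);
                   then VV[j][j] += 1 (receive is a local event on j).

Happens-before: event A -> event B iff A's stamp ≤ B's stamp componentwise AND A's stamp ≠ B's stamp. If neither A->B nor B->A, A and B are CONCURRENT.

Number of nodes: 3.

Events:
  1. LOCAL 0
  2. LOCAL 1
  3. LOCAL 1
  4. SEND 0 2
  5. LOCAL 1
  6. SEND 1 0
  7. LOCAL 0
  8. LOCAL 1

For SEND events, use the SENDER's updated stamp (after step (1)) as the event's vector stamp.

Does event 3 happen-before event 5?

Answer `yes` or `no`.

Answer: yes

Derivation:
Initial: VV[0]=[0, 0, 0]
Initial: VV[1]=[0, 0, 0]
Initial: VV[2]=[0, 0, 0]
Event 1: LOCAL 0: VV[0][0]++ -> VV[0]=[1, 0, 0]
Event 2: LOCAL 1: VV[1][1]++ -> VV[1]=[0, 1, 0]
Event 3: LOCAL 1: VV[1][1]++ -> VV[1]=[0, 2, 0]
Event 4: SEND 0->2: VV[0][0]++ -> VV[0]=[2, 0, 0], msg_vec=[2, 0, 0]; VV[2]=max(VV[2],msg_vec) then VV[2][2]++ -> VV[2]=[2, 0, 1]
Event 5: LOCAL 1: VV[1][1]++ -> VV[1]=[0, 3, 0]
Event 6: SEND 1->0: VV[1][1]++ -> VV[1]=[0, 4, 0], msg_vec=[0, 4, 0]; VV[0]=max(VV[0],msg_vec) then VV[0][0]++ -> VV[0]=[3, 4, 0]
Event 7: LOCAL 0: VV[0][0]++ -> VV[0]=[4, 4, 0]
Event 8: LOCAL 1: VV[1][1]++ -> VV[1]=[0, 5, 0]
Event 3 stamp: [0, 2, 0]
Event 5 stamp: [0, 3, 0]
[0, 2, 0] <= [0, 3, 0]? True. Equal? False. Happens-before: True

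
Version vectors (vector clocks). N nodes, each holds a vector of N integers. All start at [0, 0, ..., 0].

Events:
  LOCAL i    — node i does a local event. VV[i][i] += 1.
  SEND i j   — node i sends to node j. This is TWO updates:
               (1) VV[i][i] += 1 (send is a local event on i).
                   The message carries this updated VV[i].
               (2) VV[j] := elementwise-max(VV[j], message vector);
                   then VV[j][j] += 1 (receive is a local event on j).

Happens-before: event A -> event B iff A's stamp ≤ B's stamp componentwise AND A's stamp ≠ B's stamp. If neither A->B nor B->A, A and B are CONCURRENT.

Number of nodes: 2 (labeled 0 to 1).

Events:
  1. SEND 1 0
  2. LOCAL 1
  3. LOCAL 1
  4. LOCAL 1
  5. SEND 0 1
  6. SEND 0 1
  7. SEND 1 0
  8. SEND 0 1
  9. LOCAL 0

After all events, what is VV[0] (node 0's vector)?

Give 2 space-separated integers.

Initial: VV[0]=[0, 0]
Initial: VV[1]=[0, 0]
Event 1: SEND 1->0: VV[1][1]++ -> VV[1]=[0, 1], msg_vec=[0, 1]; VV[0]=max(VV[0],msg_vec) then VV[0][0]++ -> VV[0]=[1, 1]
Event 2: LOCAL 1: VV[1][1]++ -> VV[1]=[0, 2]
Event 3: LOCAL 1: VV[1][1]++ -> VV[1]=[0, 3]
Event 4: LOCAL 1: VV[1][1]++ -> VV[1]=[0, 4]
Event 5: SEND 0->1: VV[0][0]++ -> VV[0]=[2, 1], msg_vec=[2, 1]; VV[1]=max(VV[1],msg_vec) then VV[1][1]++ -> VV[1]=[2, 5]
Event 6: SEND 0->1: VV[0][0]++ -> VV[0]=[3, 1], msg_vec=[3, 1]; VV[1]=max(VV[1],msg_vec) then VV[1][1]++ -> VV[1]=[3, 6]
Event 7: SEND 1->0: VV[1][1]++ -> VV[1]=[3, 7], msg_vec=[3, 7]; VV[0]=max(VV[0],msg_vec) then VV[0][0]++ -> VV[0]=[4, 7]
Event 8: SEND 0->1: VV[0][0]++ -> VV[0]=[5, 7], msg_vec=[5, 7]; VV[1]=max(VV[1],msg_vec) then VV[1][1]++ -> VV[1]=[5, 8]
Event 9: LOCAL 0: VV[0][0]++ -> VV[0]=[6, 7]
Final vectors: VV[0]=[6, 7]; VV[1]=[5, 8]

Answer: 6 7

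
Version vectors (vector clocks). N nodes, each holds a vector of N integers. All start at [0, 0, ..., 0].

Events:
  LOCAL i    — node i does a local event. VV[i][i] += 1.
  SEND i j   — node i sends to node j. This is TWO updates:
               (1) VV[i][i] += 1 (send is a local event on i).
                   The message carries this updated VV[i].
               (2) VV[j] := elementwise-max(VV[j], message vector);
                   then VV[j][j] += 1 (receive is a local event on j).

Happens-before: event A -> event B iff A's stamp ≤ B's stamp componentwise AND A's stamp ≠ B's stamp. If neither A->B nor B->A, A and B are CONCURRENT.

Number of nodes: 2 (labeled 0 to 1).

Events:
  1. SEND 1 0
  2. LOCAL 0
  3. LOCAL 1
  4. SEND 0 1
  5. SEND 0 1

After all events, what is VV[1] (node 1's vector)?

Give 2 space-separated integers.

Answer: 4 4

Derivation:
Initial: VV[0]=[0, 0]
Initial: VV[1]=[0, 0]
Event 1: SEND 1->0: VV[1][1]++ -> VV[1]=[0, 1], msg_vec=[0, 1]; VV[0]=max(VV[0],msg_vec) then VV[0][0]++ -> VV[0]=[1, 1]
Event 2: LOCAL 0: VV[0][0]++ -> VV[0]=[2, 1]
Event 3: LOCAL 1: VV[1][1]++ -> VV[1]=[0, 2]
Event 4: SEND 0->1: VV[0][0]++ -> VV[0]=[3, 1], msg_vec=[3, 1]; VV[1]=max(VV[1],msg_vec) then VV[1][1]++ -> VV[1]=[3, 3]
Event 5: SEND 0->1: VV[0][0]++ -> VV[0]=[4, 1], msg_vec=[4, 1]; VV[1]=max(VV[1],msg_vec) then VV[1][1]++ -> VV[1]=[4, 4]
Final vectors: VV[0]=[4, 1]; VV[1]=[4, 4]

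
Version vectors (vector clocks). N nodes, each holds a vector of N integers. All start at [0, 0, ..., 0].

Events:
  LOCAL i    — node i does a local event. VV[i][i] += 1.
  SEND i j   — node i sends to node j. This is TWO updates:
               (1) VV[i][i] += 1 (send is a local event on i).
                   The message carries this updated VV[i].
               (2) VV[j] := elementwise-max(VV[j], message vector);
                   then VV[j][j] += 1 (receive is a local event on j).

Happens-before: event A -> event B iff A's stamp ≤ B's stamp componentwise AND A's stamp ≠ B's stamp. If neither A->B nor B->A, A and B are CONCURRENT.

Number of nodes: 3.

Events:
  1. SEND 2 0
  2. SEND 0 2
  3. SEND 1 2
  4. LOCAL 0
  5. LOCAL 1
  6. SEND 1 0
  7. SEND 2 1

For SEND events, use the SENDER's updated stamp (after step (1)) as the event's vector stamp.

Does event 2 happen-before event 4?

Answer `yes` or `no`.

Initial: VV[0]=[0, 0, 0]
Initial: VV[1]=[0, 0, 0]
Initial: VV[2]=[0, 0, 0]
Event 1: SEND 2->0: VV[2][2]++ -> VV[2]=[0, 0, 1], msg_vec=[0, 0, 1]; VV[0]=max(VV[0],msg_vec) then VV[0][0]++ -> VV[0]=[1, 0, 1]
Event 2: SEND 0->2: VV[0][0]++ -> VV[0]=[2, 0, 1], msg_vec=[2, 0, 1]; VV[2]=max(VV[2],msg_vec) then VV[2][2]++ -> VV[2]=[2, 0, 2]
Event 3: SEND 1->2: VV[1][1]++ -> VV[1]=[0, 1, 0], msg_vec=[0, 1, 0]; VV[2]=max(VV[2],msg_vec) then VV[2][2]++ -> VV[2]=[2, 1, 3]
Event 4: LOCAL 0: VV[0][0]++ -> VV[0]=[3, 0, 1]
Event 5: LOCAL 1: VV[1][1]++ -> VV[1]=[0, 2, 0]
Event 6: SEND 1->0: VV[1][1]++ -> VV[1]=[0, 3, 0], msg_vec=[0, 3, 0]; VV[0]=max(VV[0],msg_vec) then VV[0][0]++ -> VV[0]=[4, 3, 1]
Event 7: SEND 2->1: VV[2][2]++ -> VV[2]=[2, 1, 4], msg_vec=[2, 1, 4]; VV[1]=max(VV[1],msg_vec) then VV[1][1]++ -> VV[1]=[2, 4, 4]
Event 2 stamp: [2, 0, 1]
Event 4 stamp: [3, 0, 1]
[2, 0, 1] <= [3, 0, 1]? True. Equal? False. Happens-before: True

Answer: yes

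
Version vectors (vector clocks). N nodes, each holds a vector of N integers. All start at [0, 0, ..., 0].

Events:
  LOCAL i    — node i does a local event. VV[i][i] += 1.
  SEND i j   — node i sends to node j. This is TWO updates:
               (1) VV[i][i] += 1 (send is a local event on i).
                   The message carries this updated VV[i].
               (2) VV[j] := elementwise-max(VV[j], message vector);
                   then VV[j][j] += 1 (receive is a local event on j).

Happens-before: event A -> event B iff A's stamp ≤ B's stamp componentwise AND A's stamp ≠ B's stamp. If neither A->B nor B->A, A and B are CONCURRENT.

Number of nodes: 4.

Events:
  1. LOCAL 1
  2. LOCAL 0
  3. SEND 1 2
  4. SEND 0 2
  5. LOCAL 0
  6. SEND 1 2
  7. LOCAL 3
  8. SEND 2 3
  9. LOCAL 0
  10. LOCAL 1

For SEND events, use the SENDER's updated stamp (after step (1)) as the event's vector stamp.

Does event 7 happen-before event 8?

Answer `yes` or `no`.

Answer: no

Derivation:
Initial: VV[0]=[0, 0, 0, 0]
Initial: VV[1]=[0, 0, 0, 0]
Initial: VV[2]=[0, 0, 0, 0]
Initial: VV[3]=[0, 0, 0, 0]
Event 1: LOCAL 1: VV[1][1]++ -> VV[1]=[0, 1, 0, 0]
Event 2: LOCAL 0: VV[0][0]++ -> VV[0]=[1, 0, 0, 0]
Event 3: SEND 1->2: VV[1][1]++ -> VV[1]=[0, 2, 0, 0], msg_vec=[0, 2, 0, 0]; VV[2]=max(VV[2],msg_vec) then VV[2][2]++ -> VV[2]=[0, 2, 1, 0]
Event 4: SEND 0->2: VV[0][0]++ -> VV[0]=[2, 0, 0, 0], msg_vec=[2, 0, 0, 0]; VV[2]=max(VV[2],msg_vec) then VV[2][2]++ -> VV[2]=[2, 2, 2, 0]
Event 5: LOCAL 0: VV[0][0]++ -> VV[0]=[3, 0, 0, 0]
Event 6: SEND 1->2: VV[1][1]++ -> VV[1]=[0, 3, 0, 0], msg_vec=[0, 3, 0, 0]; VV[2]=max(VV[2],msg_vec) then VV[2][2]++ -> VV[2]=[2, 3, 3, 0]
Event 7: LOCAL 3: VV[3][3]++ -> VV[3]=[0, 0, 0, 1]
Event 8: SEND 2->3: VV[2][2]++ -> VV[2]=[2, 3, 4, 0], msg_vec=[2, 3, 4, 0]; VV[3]=max(VV[3],msg_vec) then VV[3][3]++ -> VV[3]=[2, 3, 4, 2]
Event 9: LOCAL 0: VV[0][0]++ -> VV[0]=[4, 0, 0, 0]
Event 10: LOCAL 1: VV[1][1]++ -> VV[1]=[0, 4, 0, 0]
Event 7 stamp: [0, 0, 0, 1]
Event 8 stamp: [2, 3, 4, 0]
[0, 0, 0, 1] <= [2, 3, 4, 0]? False. Equal? False. Happens-before: False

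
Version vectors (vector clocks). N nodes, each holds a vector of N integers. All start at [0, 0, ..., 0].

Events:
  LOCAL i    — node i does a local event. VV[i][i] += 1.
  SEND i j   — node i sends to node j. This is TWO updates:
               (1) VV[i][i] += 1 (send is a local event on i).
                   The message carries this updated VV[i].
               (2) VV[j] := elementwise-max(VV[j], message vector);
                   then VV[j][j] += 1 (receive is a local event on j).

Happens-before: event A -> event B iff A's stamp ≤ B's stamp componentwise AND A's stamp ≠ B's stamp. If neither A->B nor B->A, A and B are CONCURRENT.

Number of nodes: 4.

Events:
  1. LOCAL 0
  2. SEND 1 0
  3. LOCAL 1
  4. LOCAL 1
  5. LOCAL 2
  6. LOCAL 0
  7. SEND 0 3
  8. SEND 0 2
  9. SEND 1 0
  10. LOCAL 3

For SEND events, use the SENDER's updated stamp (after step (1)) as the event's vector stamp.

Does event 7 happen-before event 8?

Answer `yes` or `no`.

Answer: yes

Derivation:
Initial: VV[0]=[0, 0, 0, 0]
Initial: VV[1]=[0, 0, 0, 0]
Initial: VV[2]=[0, 0, 0, 0]
Initial: VV[3]=[0, 0, 0, 0]
Event 1: LOCAL 0: VV[0][0]++ -> VV[0]=[1, 0, 0, 0]
Event 2: SEND 1->0: VV[1][1]++ -> VV[1]=[0, 1, 0, 0], msg_vec=[0, 1, 0, 0]; VV[0]=max(VV[0],msg_vec) then VV[0][0]++ -> VV[0]=[2, 1, 0, 0]
Event 3: LOCAL 1: VV[1][1]++ -> VV[1]=[0, 2, 0, 0]
Event 4: LOCAL 1: VV[1][1]++ -> VV[1]=[0, 3, 0, 0]
Event 5: LOCAL 2: VV[2][2]++ -> VV[2]=[0, 0, 1, 0]
Event 6: LOCAL 0: VV[0][0]++ -> VV[0]=[3, 1, 0, 0]
Event 7: SEND 0->3: VV[0][0]++ -> VV[0]=[4, 1, 0, 0], msg_vec=[4, 1, 0, 0]; VV[3]=max(VV[3],msg_vec) then VV[3][3]++ -> VV[3]=[4, 1, 0, 1]
Event 8: SEND 0->2: VV[0][0]++ -> VV[0]=[5, 1, 0, 0], msg_vec=[5, 1, 0, 0]; VV[2]=max(VV[2],msg_vec) then VV[2][2]++ -> VV[2]=[5, 1, 2, 0]
Event 9: SEND 1->0: VV[1][1]++ -> VV[1]=[0, 4, 0, 0], msg_vec=[0, 4, 0, 0]; VV[0]=max(VV[0],msg_vec) then VV[0][0]++ -> VV[0]=[6, 4, 0, 0]
Event 10: LOCAL 3: VV[3][3]++ -> VV[3]=[4, 1, 0, 2]
Event 7 stamp: [4, 1, 0, 0]
Event 8 stamp: [5, 1, 0, 0]
[4, 1, 0, 0] <= [5, 1, 0, 0]? True. Equal? False. Happens-before: True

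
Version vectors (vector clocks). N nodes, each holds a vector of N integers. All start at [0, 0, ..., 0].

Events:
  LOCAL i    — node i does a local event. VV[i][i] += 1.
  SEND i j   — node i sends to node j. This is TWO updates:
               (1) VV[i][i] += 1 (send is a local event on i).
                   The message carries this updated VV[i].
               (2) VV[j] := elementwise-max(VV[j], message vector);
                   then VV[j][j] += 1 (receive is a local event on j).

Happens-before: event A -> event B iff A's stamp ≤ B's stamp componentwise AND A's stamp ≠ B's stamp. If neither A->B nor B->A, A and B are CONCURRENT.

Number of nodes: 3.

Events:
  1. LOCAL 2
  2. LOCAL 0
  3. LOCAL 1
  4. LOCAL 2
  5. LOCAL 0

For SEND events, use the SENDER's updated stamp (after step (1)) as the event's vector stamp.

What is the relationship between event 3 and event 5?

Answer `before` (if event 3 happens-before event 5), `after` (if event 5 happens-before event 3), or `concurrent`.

Answer: concurrent

Derivation:
Initial: VV[0]=[0, 0, 0]
Initial: VV[1]=[0, 0, 0]
Initial: VV[2]=[0, 0, 0]
Event 1: LOCAL 2: VV[2][2]++ -> VV[2]=[0, 0, 1]
Event 2: LOCAL 0: VV[0][0]++ -> VV[0]=[1, 0, 0]
Event 3: LOCAL 1: VV[1][1]++ -> VV[1]=[0, 1, 0]
Event 4: LOCAL 2: VV[2][2]++ -> VV[2]=[0, 0, 2]
Event 5: LOCAL 0: VV[0][0]++ -> VV[0]=[2, 0, 0]
Event 3 stamp: [0, 1, 0]
Event 5 stamp: [2, 0, 0]
[0, 1, 0] <= [2, 0, 0]? False
[2, 0, 0] <= [0, 1, 0]? False
Relation: concurrent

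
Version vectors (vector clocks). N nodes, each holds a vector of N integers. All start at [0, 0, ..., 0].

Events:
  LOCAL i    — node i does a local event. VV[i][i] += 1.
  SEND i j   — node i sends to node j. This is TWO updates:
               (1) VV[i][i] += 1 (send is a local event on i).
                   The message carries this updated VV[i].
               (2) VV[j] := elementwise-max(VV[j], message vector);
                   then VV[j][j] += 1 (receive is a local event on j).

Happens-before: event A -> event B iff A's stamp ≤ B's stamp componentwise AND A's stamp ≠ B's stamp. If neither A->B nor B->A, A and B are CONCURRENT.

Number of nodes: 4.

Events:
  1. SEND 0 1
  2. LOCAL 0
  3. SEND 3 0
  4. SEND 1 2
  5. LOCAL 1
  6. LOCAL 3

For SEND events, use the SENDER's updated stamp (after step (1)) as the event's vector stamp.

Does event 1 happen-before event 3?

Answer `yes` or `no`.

Initial: VV[0]=[0, 0, 0, 0]
Initial: VV[1]=[0, 0, 0, 0]
Initial: VV[2]=[0, 0, 0, 0]
Initial: VV[3]=[0, 0, 0, 0]
Event 1: SEND 0->1: VV[0][0]++ -> VV[0]=[1, 0, 0, 0], msg_vec=[1, 0, 0, 0]; VV[1]=max(VV[1],msg_vec) then VV[1][1]++ -> VV[1]=[1, 1, 0, 0]
Event 2: LOCAL 0: VV[0][0]++ -> VV[0]=[2, 0, 0, 0]
Event 3: SEND 3->0: VV[3][3]++ -> VV[3]=[0, 0, 0, 1], msg_vec=[0, 0, 0, 1]; VV[0]=max(VV[0],msg_vec) then VV[0][0]++ -> VV[0]=[3, 0, 0, 1]
Event 4: SEND 1->2: VV[1][1]++ -> VV[1]=[1, 2, 0, 0], msg_vec=[1, 2, 0, 0]; VV[2]=max(VV[2],msg_vec) then VV[2][2]++ -> VV[2]=[1, 2, 1, 0]
Event 5: LOCAL 1: VV[1][1]++ -> VV[1]=[1, 3, 0, 0]
Event 6: LOCAL 3: VV[3][3]++ -> VV[3]=[0, 0, 0, 2]
Event 1 stamp: [1, 0, 0, 0]
Event 3 stamp: [0, 0, 0, 1]
[1, 0, 0, 0] <= [0, 0, 0, 1]? False. Equal? False. Happens-before: False

Answer: no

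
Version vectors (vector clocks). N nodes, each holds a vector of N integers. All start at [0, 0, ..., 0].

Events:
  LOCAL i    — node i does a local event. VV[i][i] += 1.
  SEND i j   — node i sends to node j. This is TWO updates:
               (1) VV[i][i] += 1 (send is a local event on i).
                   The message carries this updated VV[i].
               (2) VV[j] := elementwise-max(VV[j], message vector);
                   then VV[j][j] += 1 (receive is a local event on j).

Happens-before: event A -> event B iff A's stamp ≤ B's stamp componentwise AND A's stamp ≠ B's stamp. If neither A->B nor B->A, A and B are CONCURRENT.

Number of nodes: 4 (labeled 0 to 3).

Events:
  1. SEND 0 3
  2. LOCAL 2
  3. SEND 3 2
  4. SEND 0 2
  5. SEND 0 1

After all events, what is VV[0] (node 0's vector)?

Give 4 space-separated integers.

Answer: 3 0 0 0

Derivation:
Initial: VV[0]=[0, 0, 0, 0]
Initial: VV[1]=[0, 0, 0, 0]
Initial: VV[2]=[0, 0, 0, 0]
Initial: VV[3]=[0, 0, 0, 0]
Event 1: SEND 0->3: VV[0][0]++ -> VV[0]=[1, 0, 0, 0], msg_vec=[1, 0, 0, 0]; VV[3]=max(VV[3],msg_vec) then VV[3][3]++ -> VV[3]=[1, 0, 0, 1]
Event 2: LOCAL 2: VV[2][2]++ -> VV[2]=[0, 0, 1, 0]
Event 3: SEND 3->2: VV[3][3]++ -> VV[3]=[1, 0, 0, 2], msg_vec=[1, 0, 0, 2]; VV[2]=max(VV[2],msg_vec) then VV[2][2]++ -> VV[2]=[1, 0, 2, 2]
Event 4: SEND 0->2: VV[0][0]++ -> VV[0]=[2, 0, 0, 0], msg_vec=[2, 0, 0, 0]; VV[2]=max(VV[2],msg_vec) then VV[2][2]++ -> VV[2]=[2, 0, 3, 2]
Event 5: SEND 0->1: VV[0][0]++ -> VV[0]=[3, 0, 0, 0], msg_vec=[3, 0, 0, 0]; VV[1]=max(VV[1],msg_vec) then VV[1][1]++ -> VV[1]=[3, 1, 0, 0]
Final vectors: VV[0]=[3, 0, 0, 0]; VV[1]=[3, 1, 0, 0]; VV[2]=[2, 0, 3, 2]; VV[3]=[1, 0, 0, 2]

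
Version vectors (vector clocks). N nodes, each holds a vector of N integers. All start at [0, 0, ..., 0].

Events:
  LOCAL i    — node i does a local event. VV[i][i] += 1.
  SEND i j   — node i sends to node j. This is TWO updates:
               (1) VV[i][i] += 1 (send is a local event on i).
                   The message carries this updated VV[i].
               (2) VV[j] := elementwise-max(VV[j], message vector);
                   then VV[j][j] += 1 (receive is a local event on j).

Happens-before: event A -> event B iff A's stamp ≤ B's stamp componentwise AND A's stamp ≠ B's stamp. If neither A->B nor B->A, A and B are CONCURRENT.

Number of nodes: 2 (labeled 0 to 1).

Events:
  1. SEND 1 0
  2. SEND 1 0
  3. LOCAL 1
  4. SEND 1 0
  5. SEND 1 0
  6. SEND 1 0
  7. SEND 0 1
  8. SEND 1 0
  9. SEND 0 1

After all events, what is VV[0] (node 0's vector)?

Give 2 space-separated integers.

Answer: 8 8

Derivation:
Initial: VV[0]=[0, 0]
Initial: VV[1]=[0, 0]
Event 1: SEND 1->0: VV[1][1]++ -> VV[1]=[0, 1], msg_vec=[0, 1]; VV[0]=max(VV[0],msg_vec) then VV[0][0]++ -> VV[0]=[1, 1]
Event 2: SEND 1->0: VV[1][1]++ -> VV[1]=[0, 2], msg_vec=[0, 2]; VV[0]=max(VV[0],msg_vec) then VV[0][0]++ -> VV[0]=[2, 2]
Event 3: LOCAL 1: VV[1][1]++ -> VV[1]=[0, 3]
Event 4: SEND 1->0: VV[1][1]++ -> VV[1]=[0, 4], msg_vec=[0, 4]; VV[0]=max(VV[0],msg_vec) then VV[0][0]++ -> VV[0]=[3, 4]
Event 5: SEND 1->0: VV[1][1]++ -> VV[1]=[0, 5], msg_vec=[0, 5]; VV[0]=max(VV[0],msg_vec) then VV[0][0]++ -> VV[0]=[4, 5]
Event 6: SEND 1->0: VV[1][1]++ -> VV[1]=[0, 6], msg_vec=[0, 6]; VV[0]=max(VV[0],msg_vec) then VV[0][0]++ -> VV[0]=[5, 6]
Event 7: SEND 0->1: VV[0][0]++ -> VV[0]=[6, 6], msg_vec=[6, 6]; VV[1]=max(VV[1],msg_vec) then VV[1][1]++ -> VV[1]=[6, 7]
Event 8: SEND 1->0: VV[1][1]++ -> VV[1]=[6, 8], msg_vec=[6, 8]; VV[0]=max(VV[0],msg_vec) then VV[0][0]++ -> VV[0]=[7, 8]
Event 9: SEND 0->1: VV[0][0]++ -> VV[0]=[8, 8], msg_vec=[8, 8]; VV[1]=max(VV[1],msg_vec) then VV[1][1]++ -> VV[1]=[8, 9]
Final vectors: VV[0]=[8, 8]; VV[1]=[8, 9]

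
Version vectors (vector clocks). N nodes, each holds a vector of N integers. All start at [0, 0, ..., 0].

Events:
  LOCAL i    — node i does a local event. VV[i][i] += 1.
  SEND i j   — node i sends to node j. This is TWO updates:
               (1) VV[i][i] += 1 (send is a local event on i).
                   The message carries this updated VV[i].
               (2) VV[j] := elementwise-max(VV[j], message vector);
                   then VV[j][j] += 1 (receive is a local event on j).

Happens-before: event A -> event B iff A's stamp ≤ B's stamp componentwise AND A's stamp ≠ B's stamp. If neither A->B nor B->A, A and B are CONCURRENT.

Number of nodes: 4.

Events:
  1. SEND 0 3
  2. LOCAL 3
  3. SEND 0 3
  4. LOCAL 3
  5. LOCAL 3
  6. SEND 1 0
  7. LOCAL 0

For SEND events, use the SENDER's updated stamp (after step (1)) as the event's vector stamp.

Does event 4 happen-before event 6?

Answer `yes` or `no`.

Answer: no

Derivation:
Initial: VV[0]=[0, 0, 0, 0]
Initial: VV[1]=[0, 0, 0, 0]
Initial: VV[2]=[0, 0, 0, 0]
Initial: VV[3]=[0, 0, 0, 0]
Event 1: SEND 0->3: VV[0][0]++ -> VV[0]=[1, 0, 0, 0], msg_vec=[1, 0, 0, 0]; VV[3]=max(VV[3],msg_vec) then VV[3][3]++ -> VV[3]=[1, 0, 0, 1]
Event 2: LOCAL 3: VV[3][3]++ -> VV[3]=[1, 0, 0, 2]
Event 3: SEND 0->3: VV[0][0]++ -> VV[0]=[2, 0, 0, 0], msg_vec=[2, 0, 0, 0]; VV[3]=max(VV[3],msg_vec) then VV[3][3]++ -> VV[3]=[2, 0, 0, 3]
Event 4: LOCAL 3: VV[3][3]++ -> VV[3]=[2, 0, 0, 4]
Event 5: LOCAL 3: VV[3][3]++ -> VV[3]=[2, 0, 0, 5]
Event 6: SEND 1->0: VV[1][1]++ -> VV[1]=[0, 1, 0, 0], msg_vec=[0, 1, 0, 0]; VV[0]=max(VV[0],msg_vec) then VV[0][0]++ -> VV[0]=[3, 1, 0, 0]
Event 7: LOCAL 0: VV[0][0]++ -> VV[0]=[4, 1, 0, 0]
Event 4 stamp: [2, 0, 0, 4]
Event 6 stamp: [0, 1, 0, 0]
[2, 0, 0, 4] <= [0, 1, 0, 0]? False. Equal? False. Happens-before: False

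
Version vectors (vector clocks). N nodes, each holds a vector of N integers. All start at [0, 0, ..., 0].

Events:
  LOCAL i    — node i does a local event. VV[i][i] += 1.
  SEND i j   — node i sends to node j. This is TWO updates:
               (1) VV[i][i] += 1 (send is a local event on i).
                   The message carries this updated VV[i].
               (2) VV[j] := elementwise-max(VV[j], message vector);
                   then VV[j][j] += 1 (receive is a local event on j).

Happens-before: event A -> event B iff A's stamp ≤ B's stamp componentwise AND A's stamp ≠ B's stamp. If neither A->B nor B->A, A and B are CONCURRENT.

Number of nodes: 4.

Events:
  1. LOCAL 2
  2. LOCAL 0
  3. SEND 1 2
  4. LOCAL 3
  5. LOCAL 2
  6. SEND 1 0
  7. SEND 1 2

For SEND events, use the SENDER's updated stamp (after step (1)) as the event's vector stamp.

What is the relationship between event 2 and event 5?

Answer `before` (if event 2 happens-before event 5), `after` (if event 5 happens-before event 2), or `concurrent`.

Initial: VV[0]=[0, 0, 0, 0]
Initial: VV[1]=[0, 0, 0, 0]
Initial: VV[2]=[0, 0, 0, 0]
Initial: VV[3]=[0, 0, 0, 0]
Event 1: LOCAL 2: VV[2][2]++ -> VV[2]=[0, 0, 1, 0]
Event 2: LOCAL 0: VV[0][0]++ -> VV[0]=[1, 0, 0, 0]
Event 3: SEND 1->2: VV[1][1]++ -> VV[1]=[0, 1, 0, 0], msg_vec=[0, 1, 0, 0]; VV[2]=max(VV[2],msg_vec) then VV[2][2]++ -> VV[2]=[0, 1, 2, 0]
Event 4: LOCAL 3: VV[3][3]++ -> VV[3]=[0, 0, 0, 1]
Event 5: LOCAL 2: VV[2][2]++ -> VV[2]=[0, 1, 3, 0]
Event 6: SEND 1->0: VV[1][1]++ -> VV[1]=[0, 2, 0, 0], msg_vec=[0, 2, 0, 0]; VV[0]=max(VV[0],msg_vec) then VV[0][0]++ -> VV[0]=[2, 2, 0, 0]
Event 7: SEND 1->2: VV[1][1]++ -> VV[1]=[0, 3, 0, 0], msg_vec=[0, 3, 0, 0]; VV[2]=max(VV[2],msg_vec) then VV[2][2]++ -> VV[2]=[0, 3, 4, 0]
Event 2 stamp: [1, 0, 0, 0]
Event 5 stamp: [0, 1, 3, 0]
[1, 0, 0, 0] <= [0, 1, 3, 0]? False
[0, 1, 3, 0] <= [1, 0, 0, 0]? False
Relation: concurrent

Answer: concurrent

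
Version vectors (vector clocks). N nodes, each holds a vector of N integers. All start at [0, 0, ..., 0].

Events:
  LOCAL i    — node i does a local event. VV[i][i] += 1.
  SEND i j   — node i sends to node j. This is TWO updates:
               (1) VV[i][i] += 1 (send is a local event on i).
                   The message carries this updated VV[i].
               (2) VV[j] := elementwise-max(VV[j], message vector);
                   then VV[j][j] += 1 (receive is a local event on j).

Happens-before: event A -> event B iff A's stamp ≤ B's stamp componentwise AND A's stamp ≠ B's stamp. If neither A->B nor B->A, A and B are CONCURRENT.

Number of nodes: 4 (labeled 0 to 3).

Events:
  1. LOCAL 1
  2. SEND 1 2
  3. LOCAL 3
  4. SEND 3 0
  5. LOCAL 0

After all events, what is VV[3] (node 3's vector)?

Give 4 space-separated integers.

Initial: VV[0]=[0, 0, 0, 0]
Initial: VV[1]=[0, 0, 0, 0]
Initial: VV[2]=[0, 0, 0, 0]
Initial: VV[3]=[0, 0, 0, 0]
Event 1: LOCAL 1: VV[1][1]++ -> VV[1]=[0, 1, 0, 0]
Event 2: SEND 1->2: VV[1][1]++ -> VV[1]=[0, 2, 0, 0], msg_vec=[0, 2, 0, 0]; VV[2]=max(VV[2],msg_vec) then VV[2][2]++ -> VV[2]=[0, 2, 1, 0]
Event 3: LOCAL 3: VV[3][3]++ -> VV[3]=[0, 0, 0, 1]
Event 4: SEND 3->0: VV[3][3]++ -> VV[3]=[0, 0, 0, 2], msg_vec=[0, 0, 0, 2]; VV[0]=max(VV[0],msg_vec) then VV[0][0]++ -> VV[0]=[1, 0, 0, 2]
Event 5: LOCAL 0: VV[0][0]++ -> VV[0]=[2, 0, 0, 2]
Final vectors: VV[0]=[2, 0, 0, 2]; VV[1]=[0, 2, 0, 0]; VV[2]=[0, 2, 1, 0]; VV[3]=[0, 0, 0, 2]

Answer: 0 0 0 2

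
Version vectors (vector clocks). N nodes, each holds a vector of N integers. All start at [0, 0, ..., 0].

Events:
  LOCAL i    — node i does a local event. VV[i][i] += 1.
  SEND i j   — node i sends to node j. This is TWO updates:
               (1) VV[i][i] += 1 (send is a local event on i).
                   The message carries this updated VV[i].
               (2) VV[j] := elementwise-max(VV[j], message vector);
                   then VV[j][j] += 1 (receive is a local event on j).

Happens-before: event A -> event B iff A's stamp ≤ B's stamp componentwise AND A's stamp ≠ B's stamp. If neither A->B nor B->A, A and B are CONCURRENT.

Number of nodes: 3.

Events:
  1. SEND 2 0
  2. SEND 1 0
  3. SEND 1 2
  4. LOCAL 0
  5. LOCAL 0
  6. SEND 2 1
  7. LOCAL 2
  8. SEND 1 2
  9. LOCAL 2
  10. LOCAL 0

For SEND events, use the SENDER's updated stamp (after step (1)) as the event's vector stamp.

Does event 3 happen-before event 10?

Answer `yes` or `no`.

Initial: VV[0]=[0, 0, 0]
Initial: VV[1]=[0, 0, 0]
Initial: VV[2]=[0, 0, 0]
Event 1: SEND 2->0: VV[2][2]++ -> VV[2]=[0, 0, 1], msg_vec=[0, 0, 1]; VV[0]=max(VV[0],msg_vec) then VV[0][0]++ -> VV[0]=[1, 0, 1]
Event 2: SEND 1->0: VV[1][1]++ -> VV[1]=[0, 1, 0], msg_vec=[0, 1, 0]; VV[0]=max(VV[0],msg_vec) then VV[0][0]++ -> VV[0]=[2, 1, 1]
Event 3: SEND 1->2: VV[1][1]++ -> VV[1]=[0, 2, 0], msg_vec=[0, 2, 0]; VV[2]=max(VV[2],msg_vec) then VV[2][2]++ -> VV[2]=[0, 2, 2]
Event 4: LOCAL 0: VV[0][0]++ -> VV[0]=[3, 1, 1]
Event 5: LOCAL 0: VV[0][0]++ -> VV[0]=[4, 1, 1]
Event 6: SEND 2->1: VV[2][2]++ -> VV[2]=[0, 2, 3], msg_vec=[0, 2, 3]; VV[1]=max(VV[1],msg_vec) then VV[1][1]++ -> VV[1]=[0, 3, 3]
Event 7: LOCAL 2: VV[2][2]++ -> VV[2]=[0, 2, 4]
Event 8: SEND 1->2: VV[1][1]++ -> VV[1]=[0, 4, 3], msg_vec=[0, 4, 3]; VV[2]=max(VV[2],msg_vec) then VV[2][2]++ -> VV[2]=[0, 4, 5]
Event 9: LOCAL 2: VV[2][2]++ -> VV[2]=[0, 4, 6]
Event 10: LOCAL 0: VV[0][0]++ -> VV[0]=[5, 1, 1]
Event 3 stamp: [0, 2, 0]
Event 10 stamp: [5, 1, 1]
[0, 2, 0] <= [5, 1, 1]? False. Equal? False. Happens-before: False

Answer: no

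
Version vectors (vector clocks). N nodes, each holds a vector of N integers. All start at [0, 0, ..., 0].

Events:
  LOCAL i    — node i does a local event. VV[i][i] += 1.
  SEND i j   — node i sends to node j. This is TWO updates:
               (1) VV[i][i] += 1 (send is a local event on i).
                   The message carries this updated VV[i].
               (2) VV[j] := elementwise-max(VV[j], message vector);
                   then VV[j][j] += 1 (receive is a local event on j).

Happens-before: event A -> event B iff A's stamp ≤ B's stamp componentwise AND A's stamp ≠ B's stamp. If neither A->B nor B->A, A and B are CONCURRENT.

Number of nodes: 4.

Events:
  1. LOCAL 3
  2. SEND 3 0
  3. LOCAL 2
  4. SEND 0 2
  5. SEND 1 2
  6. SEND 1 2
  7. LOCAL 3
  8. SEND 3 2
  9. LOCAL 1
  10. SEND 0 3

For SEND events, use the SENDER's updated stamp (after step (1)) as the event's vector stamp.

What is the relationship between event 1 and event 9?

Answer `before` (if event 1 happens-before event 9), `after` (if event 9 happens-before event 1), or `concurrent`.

Answer: concurrent

Derivation:
Initial: VV[0]=[0, 0, 0, 0]
Initial: VV[1]=[0, 0, 0, 0]
Initial: VV[2]=[0, 0, 0, 0]
Initial: VV[3]=[0, 0, 0, 0]
Event 1: LOCAL 3: VV[3][3]++ -> VV[3]=[0, 0, 0, 1]
Event 2: SEND 3->0: VV[3][3]++ -> VV[3]=[0, 0, 0, 2], msg_vec=[0, 0, 0, 2]; VV[0]=max(VV[0],msg_vec) then VV[0][0]++ -> VV[0]=[1, 0, 0, 2]
Event 3: LOCAL 2: VV[2][2]++ -> VV[2]=[0, 0, 1, 0]
Event 4: SEND 0->2: VV[0][0]++ -> VV[0]=[2, 0, 0, 2], msg_vec=[2, 0, 0, 2]; VV[2]=max(VV[2],msg_vec) then VV[2][2]++ -> VV[2]=[2, 0, 2, 2]
Event 5: SEND 1->2: VV[1][1]++ -> VV[1]=[0, 1, 0, 0], msg_vec=[0, 1, 0, 0]; VV[2]=max(VV[2],msg_vec) then VV[2][2]++ -> VV[2]=[2, 1, 3, 2]
Event 6: SEND 1->2: VV[1][1]++ -> VV[1]=[0, 2, 0, 0], msg_vec=[0, 2, 0, 0]; VV[2]=max(VV[2],msg_vec) then VV[2][2]++ -> VV[2]=[2, 2, 4, 2]
Event 7: LOCAL 3: VV[3][3]++ -> VV[3]=[0, 0, 0, 3]
Event 8: SEND 3->2: VV[3][3]++ -> VV[3]=[0, 0, 0, 4], msg_vec=[0, 0, 0, 4]; VV[2]=max(VV[2],msg_vec) then VV[2][2]++ -> VV[2]=[2, 2, 5, 4]
Event 9: LOCAL 1: VV[1][1]++ -> VV[1]=[0, 3, 0, 0]
Event 10: SEND 0->3: VV[0][0]++ -> VV[0]=[3, 0, 0, 2], msg_vec=[3, 0, 0, 2]; VV[3]=max(VV[3],msg_vec) then VV[3][3]++ -> VV[3]=[3, 0, 0, 5]
Event 1 stamp: [0, 0, 0, 1]
Event 9 stamp: [0, 3, 0, 0]
[0, 0, 0, 1] <= [0, 3, 0, 0]? False
[0, 3, 0, 0] <= [0, 0, 0, 1]? False
Relation: concurrent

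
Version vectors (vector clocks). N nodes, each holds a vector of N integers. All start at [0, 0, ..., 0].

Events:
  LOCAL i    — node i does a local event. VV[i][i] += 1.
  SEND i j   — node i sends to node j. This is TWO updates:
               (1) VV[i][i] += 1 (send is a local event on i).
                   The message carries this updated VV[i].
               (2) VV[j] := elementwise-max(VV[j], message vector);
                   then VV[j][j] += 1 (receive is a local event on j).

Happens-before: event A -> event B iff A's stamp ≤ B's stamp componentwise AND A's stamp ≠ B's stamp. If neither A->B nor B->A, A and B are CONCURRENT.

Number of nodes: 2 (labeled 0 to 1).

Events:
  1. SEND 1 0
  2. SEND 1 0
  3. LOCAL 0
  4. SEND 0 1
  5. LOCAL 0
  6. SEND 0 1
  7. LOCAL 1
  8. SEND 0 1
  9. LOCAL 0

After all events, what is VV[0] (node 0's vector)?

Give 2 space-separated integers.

Initial: VV[0]=[0, 0]
Initial: VV[1]=[0, 0]
Event 1: SEND 1->0: VV[1][1]++ -> VV[1]=[0, 1], msg_vec=[0, 1]; VV[0]=max(VV[0],msg_vec) then VV[0][0]++ -> VV[0]=[1, 1]
Event 2: SEND 1->0: VV[1][1]++ -> VV[1]=[0, 2], msg_vec=[0, 2]; VV[0]=max(VV[0],msg_vec) then VV[0][0]++ -> VV[0]=[2, 2]
Event 3: LOCAL 0: VV[0][0]++ -> VV[0]=[3, 2]
Event 4: SEND 0->1: VV[0][0]++ -> VV[0]=[4, 2], msg_vec=[4, 2]; VV[1]=max(VV[1],msg_vec) then VV[1][1]++ -> VV[1]=[4, 3]
Event 5: LOCAL 0: VV[0][0]++ -> VV[0]=[5, 2]
Event 6: SEND 0->1: VV[0][0]++ -> VV[0]=[6, 2], msg_vec=[6, 2]; VV[1]=max(VV[1],msg_vec) then VV[1][1]++ -> VV[1]=[6, 4]
Event 7: LOCAL 1: VV[1][1]++ -> VV[1]=[6, 5]
Event 8: SEND 0->1: VV[0][0]++ -> VV[0]=[7, 2], msg_vec=[7, 2]; VV[1]=max(VV[1],msg_vec) then VV[1][1]++ -> VV[1]=[7, 6]
Event 9: LOCAL 0: VV[0][0]++ -> VV[0]=[8, 2]
Final vectors: VV[0]=[8, 2]; VV[1]=[7, 6]

Answer: 8 2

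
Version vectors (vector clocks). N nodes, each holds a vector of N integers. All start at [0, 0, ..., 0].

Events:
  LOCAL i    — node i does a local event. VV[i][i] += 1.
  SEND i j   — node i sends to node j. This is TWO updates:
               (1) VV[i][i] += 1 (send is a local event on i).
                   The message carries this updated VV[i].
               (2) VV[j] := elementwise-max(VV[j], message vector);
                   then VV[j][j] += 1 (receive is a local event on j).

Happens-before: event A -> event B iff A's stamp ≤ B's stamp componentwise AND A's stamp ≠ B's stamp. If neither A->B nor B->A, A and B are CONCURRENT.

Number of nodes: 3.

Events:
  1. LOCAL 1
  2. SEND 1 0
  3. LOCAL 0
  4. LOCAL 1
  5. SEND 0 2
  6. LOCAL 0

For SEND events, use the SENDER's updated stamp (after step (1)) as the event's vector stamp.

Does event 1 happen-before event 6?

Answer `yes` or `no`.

Initial: VV[0]=[0, 0, 0]
Initial: VV[1]=[0, 0, 0]
Initial: VV[2]=[0, 0, 0]
Event 1: LOCAL 1: VV[1][1]++ -> VV[1]=[0, 1, 0]
Event 2: SEND 1->0: VV[1][1]++ -> VV[1]=[0, 2, 0], msg_vec=[0, 2, 0]; VV[0]=max(VV[0],msg_vec) then VV[0][0]++ -> VV[0]=[1, 2, 0]
Event 3: LOCAL 0: VV[0][0]++ -> VV[0]=[2, 2, 0]
Event 4: LOCAL 1: VV[1][1]++ -> VV[1]=[0, 3, 0]
Event 5: SEND 0->2: VV[0][0]++ -> VV[0]=[3, 2, 0], msg_vec=[3, 2, 0]; VV[2]=max(VV[2],msg_vec) then VV[2][2]++ -> VV[2]=[3, 2, 1]
Event 6: LOCAL 0: VV[0][0]++ -> VV[0]=[4, 2, 0]
Event 1 stamp: [0, 1, 0]
Event 6 stamp: [4, 2, 0]
[0, 1, 0] <= [4, 2, 0]? True. Equal? False. Happens-before: True

Answer: yes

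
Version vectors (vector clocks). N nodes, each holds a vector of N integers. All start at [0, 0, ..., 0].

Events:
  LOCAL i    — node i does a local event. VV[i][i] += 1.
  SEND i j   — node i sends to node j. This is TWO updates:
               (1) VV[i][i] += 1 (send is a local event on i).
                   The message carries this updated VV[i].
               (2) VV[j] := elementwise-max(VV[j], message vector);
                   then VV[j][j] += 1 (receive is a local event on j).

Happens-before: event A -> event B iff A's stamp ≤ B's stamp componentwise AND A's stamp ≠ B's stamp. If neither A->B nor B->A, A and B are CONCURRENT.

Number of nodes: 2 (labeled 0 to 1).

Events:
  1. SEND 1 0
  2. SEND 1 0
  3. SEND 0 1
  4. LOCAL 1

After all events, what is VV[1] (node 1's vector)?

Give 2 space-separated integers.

Answer: 3 4

Derivation:
Initial: VV[0]=[0, 0]
Initial: VV[1]=[0, 0]
Event 1: SEND 1->0: VV[1][1]++ -> VV[1]=[0, 1], msg_vec=[0, 1]; VV[0]=max(VV[0],msg_vec) then VV[0][0]++ -> VV[0]=[1, 1]
Event 2: SEND 1->0: VV[1][1]++ -> VV[1]=[0, 2], msg_vec=[0, 2]; VV[0]=max(VV[0],msg_vec) then VV[0][0]++ -> VV[0]=[2, 2]
Event 3: SEND 0->1: VV[0][0]++ -> VV[0]=[3, 2], msg_vec=[3, 2]; VV[1]=max(VV[1],msg_vec) then VV[1][1]++ -> VV[1]=[3, 3]
Event 4: LOCAL 1: VV[1][1]++ -> VV[1]=[3, 4]
Final vectors: VV[0]=[3, 2]; VV[1]=[3, 4]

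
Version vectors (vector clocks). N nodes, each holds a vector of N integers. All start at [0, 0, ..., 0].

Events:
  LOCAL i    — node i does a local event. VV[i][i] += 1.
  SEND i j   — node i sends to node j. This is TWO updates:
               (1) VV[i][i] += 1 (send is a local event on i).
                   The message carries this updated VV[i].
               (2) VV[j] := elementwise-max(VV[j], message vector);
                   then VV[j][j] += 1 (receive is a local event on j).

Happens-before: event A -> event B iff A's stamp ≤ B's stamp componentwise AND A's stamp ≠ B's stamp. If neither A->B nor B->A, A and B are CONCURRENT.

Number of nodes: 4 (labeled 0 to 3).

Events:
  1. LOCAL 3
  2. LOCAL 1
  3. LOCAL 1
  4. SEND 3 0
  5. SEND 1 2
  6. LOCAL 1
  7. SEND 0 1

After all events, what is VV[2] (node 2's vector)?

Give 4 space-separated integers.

Answer: 0 3 1 0

Derivation:
Initial: VV[0]=[0, 0, 0, 0]
Initial: VV[1]=[0, 0, 0, 0]
Initial: VV[2]=[0, 0, 0, 0]
Initial: VV[3]=[0, 0, 0, 0]
Event 1: LOCAL 3: VV[3][3]++ -> VV[3]=[0, 0, 0, 1]
Event 2: LOCAL 1: VV[1][1]++ -> VV[1]=[0, 1, 0, 0]
Event 3: LOCAL 1: VV[1][1]++ -> VV[1]=[0, 2, 0, 0]
Event 4: SEND 3->0: VV[3][3]++ -> VV[3]=[0, 0, 0, 2], msg_vec=[0, 0, 0, 2]; VV[0]=max(VV[0],msg_vec) then VV[0][0]++ -> VV[0]=[1, 0, 0, 2]
Event 5: SEND 1->2: VV[1][1]++ -> VV[1]=[0, 3, 0, 0], msg_vec=[0, 3, 0, 0]; VV[2]=max(VV[2],msg_vec) then VV[2][2]++ -> VV[2]=[0, 3, 1, 0]
Event 6: LOCAL 1: VV[1][1]++ -> VV[1]=[0, 4, 0, 0]
Event 7: SEND 0->1: VV[0][0]++ -> VV[0]=[2, 0, 0, 2], msg_vec=[2, 0, 0, 2]; VV[1]=max(VV[1],msg_vec) then VV[1][1]++ -> VV[1]=[2, 5, 0, 2]
Final vectors: VV[0]=[2, 0, 0, 2]; VV[1]=[2, 5, 0, 2]; VV[2]=[0, 3, 1, 0]; VV[3]=[0, 0, 0, 2]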